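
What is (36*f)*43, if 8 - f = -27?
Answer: 54180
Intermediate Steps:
f = 35 (f = 8 - 1*(-27) = 8 + 27 = 35)
(36*f)*43 = (36*35)*43 = 1260*43 = 54180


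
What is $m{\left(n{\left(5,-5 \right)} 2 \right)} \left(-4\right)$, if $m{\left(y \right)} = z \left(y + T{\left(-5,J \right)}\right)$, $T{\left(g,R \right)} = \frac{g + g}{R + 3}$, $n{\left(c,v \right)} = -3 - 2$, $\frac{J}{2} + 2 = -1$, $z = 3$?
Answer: $80$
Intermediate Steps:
$J = -6$ ($J = -4 + 2 \left(-1\right) = -4 - 2 = -6$)
$n{\left(c,v \right)} = -5$ ($n{\left(c,v \right)} = -3 - 2 = -5$)
$T{\left(g,R \right)} = \frac{2 g}{3 + R}$
$m{\left(y \right)} = 10 + 3 y$ ($m{\left(y \right)} = 3 \left(y + 2 \left(-5\right) \frac{1}{3 - 6}\right) = 3 \left(y + 2 \left(-5\right) \frac{1}{-3}\right) = 3 \left(y + 2 \left(-5\right) \left(- \frac{1}{3}\right)\right) = 3 \left(y + \frac{10}{3}\right) = 3 \left(\frac{10}{3} + y\right) = 10 + 3 y$)
$m{\left(n{\left(5,-5 \right)} 2 \right)} \left(-4\right) = \left(10 + 3 \left(\left(-5\right) 2\right)\right) \left(-4\right) = \left(10 + 3 \left(-10\right)\right) \left(-4\right) = \left(10 - 30\right) \left(-4\right) = \left(-20\right) \left(-4\right) = 80$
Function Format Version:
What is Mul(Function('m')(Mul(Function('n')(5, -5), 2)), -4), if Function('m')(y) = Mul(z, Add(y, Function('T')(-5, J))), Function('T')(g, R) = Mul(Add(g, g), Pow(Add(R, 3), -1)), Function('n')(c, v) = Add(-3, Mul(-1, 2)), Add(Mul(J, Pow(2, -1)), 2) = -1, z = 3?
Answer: 80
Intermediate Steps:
J = -6 (J = Add(-4, Mul(2, -1)) = Add(-4, -2) = -6)
Function('n')(c, v) = -5 (Function('n')(c, v) = Add(-3, -2) = -5)
Function('T')(g, R) = Mul(2, g, Pow(Add(3, R), -1)) (Function('T')(g, R) = Mul(Mul(2, g), Pow(Add(3, R), -1)) = Mul(2, g, Pow(Add(3, R), -1)))
Function('m')(y) = Add(10, Mul(3, y)) (Function('m')(y) = Mul(3, Add(y, Mul(2, -5, Pow(Add(3, -6), -1)))) = Mul(3, Add(y, Mul(2, -5, Pow(-3, -1)))) = Mul(3, Add(y, Mul(2, -5, Rational(-1, 3)))) = Mul(3, Add(y, Rational(10, 3))) = Mul(3, Add(Rational(10, 3), y)) = Add(10, Mul(3, y)))
Mul(Function('m')(Mul(Function('n')(5, -5), 2)), -4) = Mul(Add(10, Mul(3, Mul(-5, 2))), -4) = Mul(Add(10, Mul(3, -10)), -4) = Mul(Add(10, -30), -4) = Mul(-20, -4) = 80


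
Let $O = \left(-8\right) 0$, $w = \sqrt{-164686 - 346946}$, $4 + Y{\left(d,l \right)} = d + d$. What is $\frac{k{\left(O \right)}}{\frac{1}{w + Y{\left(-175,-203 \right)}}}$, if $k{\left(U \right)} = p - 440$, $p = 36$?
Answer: $143016 - 4848 i \sqrt{3553} \approx 1.4302 \cdot 10^{5} - 2.8898 \cdot 10^{5} i$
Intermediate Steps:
$Y{\left(d,l \right)} = -4 + 2 d$ ($Y{\left(d,l \right)} = -4 + \left(d + d\right) = -4 + 2 d$)
$w = 12 i \sqrt{3553}$ ($w = \sqrt{-511632} = 12 i \sqrt{3553} \approx 715.28 i$)
$O = 0$
$k{\left(U \right)} = -404$ ($k{\left(U \right)} = 36 - 440 = -404$)
$\frac{k{\left(O \right)}}{\frac{1}{w + Y{\left(-175,-203 \right)}}} = - \frac{404}{\frac{1}{12 i \sqrt{3553} + \left(-4 + 2 \left(-175\right)\right)}} = - \frac{404}{\frac{1}{12 i \sqrt{3553} - 354}} = - \frac{404}{\frac{1}{-354 + 12 i \sqrt{3553}}} = - 404 \left(-354 + 12 i \sqrt{3553}\right) = 143016 - 4848 i \sqrt{3553}$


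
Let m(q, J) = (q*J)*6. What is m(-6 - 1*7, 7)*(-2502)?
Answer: 1366092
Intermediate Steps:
m(q, J) = 6*J*q (m(q, J) = (J*q)*6 = 6*J*q)
m(-6 - 1*7, 7)*(-2502) = (6*7*(-6 - 1*7))*(-2502) = (6*7*(-6 - 7))*(-2502) = (6*7*(-13))*(-2502) = -546*(-2502) = 1366092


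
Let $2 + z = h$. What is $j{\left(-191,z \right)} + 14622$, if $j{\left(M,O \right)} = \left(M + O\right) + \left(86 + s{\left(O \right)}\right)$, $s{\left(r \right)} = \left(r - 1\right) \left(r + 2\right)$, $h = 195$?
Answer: $52150$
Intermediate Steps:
$z = 193$ ($z = -2 + 195 = 193$)
$s{\left(r \right)} = \left(-1 + r\right) \left(2 + r\right)$
$j{\left(M,O \right)} = 84 + M + O^{2} + 2 O$ ($j{\left(M,O \right)} = \left(M + O\right) + \left(86 + \left(-2 + O + O^{2}\right)\right) = \left(M + O\right) + \left(84 + O + O^{2}\right) = 84 + M + O^{2} + 2 O$)
$j{\left(-191,z \right)} + 14622 = \left(84 - 191 + 193^{2} + 2 \cdot 193\right) + 14622 = \left(84 - 191 + 37249 + 386\right) + 14622 = 37528 + 14622 = 52150$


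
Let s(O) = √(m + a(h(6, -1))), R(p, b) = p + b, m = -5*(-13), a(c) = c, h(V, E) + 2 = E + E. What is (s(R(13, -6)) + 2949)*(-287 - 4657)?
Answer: -14579856 - 4944*√61 ≈ -1.4618e+7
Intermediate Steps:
h(V, E) = -2 + 2*E (h(V, E) = -2 + (E + E) = -2 + 2*E)
m = 65
R(p, b) = b + p
s(O) = √61 (s(O) = √(65 + (-2 + 2*(-1))) = √(65 + (-2 - 2)) = √(65 - 4) = √61)
(s(R(13, -6)) + 2949)*(-287 - 4657) = (√61 + 2949)*(-287 - 4657) = (2949 + √61)*(-4944) = -14579856 - 4944*√61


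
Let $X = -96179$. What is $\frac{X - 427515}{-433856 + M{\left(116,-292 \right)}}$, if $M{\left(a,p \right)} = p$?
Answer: $\frac{261847}{217074} \approx 1.2063$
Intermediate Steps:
$\frac{X - 427515}{-433856 + M{\left(116,-292 \right)}} = \frac{-96179 - 427515}{-433856 - 292} = - \frac{523694}{-434148} = \left(-523694\right) \left(- \frac{1}{434148}\right) = \frac{261847}{217074}$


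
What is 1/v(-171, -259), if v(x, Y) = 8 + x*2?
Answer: -1/334 ≈ -0.0029940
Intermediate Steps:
v(x, Y) = 8 + 2*x
1/v(-171, -259) = 1/(8 + 2*(-171)) = 1/(8 - 342) = 1/(-334) = -1/334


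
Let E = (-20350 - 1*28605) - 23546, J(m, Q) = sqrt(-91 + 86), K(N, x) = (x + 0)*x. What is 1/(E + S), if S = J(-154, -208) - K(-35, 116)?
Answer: -85957/7388605854 - I*sqrt(5)/7388605854 ≈ -1.1634e-5 - 3.0264e-10*I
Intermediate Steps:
K(N, x) = x**2 (K(N, x) = x*x = x**2)
J(m, Q) = I*sqrt(5) (J(m, Q) = sqrt(-5) = I*sqrt(5))
E = -72501 (E = (-20350 - 28605) - 23546 = -48955 - 23546 = -72501)
S = -13456 + I*sqrt(5) (S = I*sqrt(5) - 1*116**2 = I*sqrt(5) - 1*13456 = I*sqrt(5) - 13456 = -13456 + I*sqrt(5) ≈ -13456.0 + 2.2361*I)
1/(E + S) = 1/(-72501 + (-13456 + I*sqrt(5))) = 1/(-85957 + I*sqrt(5))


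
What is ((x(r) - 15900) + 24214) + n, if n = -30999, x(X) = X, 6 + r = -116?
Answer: -22807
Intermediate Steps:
r = -122 (r = -6 - 116 = -122)
((x(r) - 15900) + 24214) + n = ((-122 - 15900) + 24214) - 30999 = (-16022 + 24214) - 30999 = 8192 - 30999 = -22807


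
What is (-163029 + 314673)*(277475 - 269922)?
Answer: 1145367132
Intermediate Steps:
(-163029 + 314673)*(277475 - 269922) = 151644*7553 = 1145367132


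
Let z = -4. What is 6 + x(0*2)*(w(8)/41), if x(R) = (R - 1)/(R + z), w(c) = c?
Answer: 248/41 ≈ 6.0488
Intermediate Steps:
x(R) = (-1 + R)/(-4 + R) (x(R) = (R - 1)/(R - 4) = (-1 + R)/(-4 + R))
6 + x(0*2)*(w(8)/41) = 6 + ((-1 + 0*2)/(-4 + 0*2))*(8/41) = 6 + ((-1 + 0)/(-4 + 0))*(8*(1/41)) = 6 + (-1/(-4))*(8/41) = 6 - 1/4*(-1)*(8/41) = 6 + (1/4)*(8/41) = 6 + 2/41 = 248/41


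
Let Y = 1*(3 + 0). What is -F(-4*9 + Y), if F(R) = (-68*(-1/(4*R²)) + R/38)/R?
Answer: -35291/1365606 ≈ -0.025843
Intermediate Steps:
Y = 3 (Y = 1*3 = 3)
F(R) = (17/R² + R/38)/R (F(R) = (-68*(-1/(4*R²)) + R*(1/38))/R = (-68*(-1/(4*R²)) + R/38)/R = (-(-17)/R² + R/38)/R = (17/R² + R/38)/R)
-F(-4*9 + Y) = -(1/38 + 17/(-4*9 + 3)³) = -(1/38 + 17/(-36 + 3)³) = -(1/38 + 17/(-33)³) = -(1/38 + 17*(-1/35937)) = -(1/38 - 17/35937) = -1*35291/1365606 = -35291/1365606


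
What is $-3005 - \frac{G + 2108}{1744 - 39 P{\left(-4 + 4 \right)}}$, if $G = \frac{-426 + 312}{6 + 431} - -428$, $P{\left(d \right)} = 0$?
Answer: $- \frac{60297441}{20056} \approx -3006.5$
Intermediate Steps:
$G = \frac{9838}{23}$ ($G = - \frac{114}{437} + 428 = \left(-114\right) \frac{1}{437} + 428 = - \frac{6}{23} + 428 = \frac{9838}{23} \approx 427.74$)
$-3005 - \frac{G + 2108}{1744 - 39 P{\left(-4 + 4 \right)}} = -3005 - \frac{\frac{9838}{23} + 2108}{1744 - 0} = -3005 - \frac{58322}{23 \left(1744 + 0\right)} = -3005 - \frac{58322}{23 \cdot 1744} = -3005 - \frac{58322}{23} \cdot \frac{1}{1744} = -3005 - \frac{29161}{20056} = - \frac{60297441}{20056}$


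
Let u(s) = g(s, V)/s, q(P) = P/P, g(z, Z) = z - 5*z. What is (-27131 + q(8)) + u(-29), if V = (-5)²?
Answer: -27134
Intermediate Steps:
V = 25
g(z, Z) = -4*z
q(P) = 1
u(s) = -4 (u(s) = (-4*s)/s = -4)
(-27131 + q(8)) + u(-29) = (-27131 + 1) - 4 = -27130 - 4 = -27134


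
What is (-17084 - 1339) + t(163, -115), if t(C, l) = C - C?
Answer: -18423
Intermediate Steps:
t(C, l) = 0
(-17084 - 1339) + t(163, -115) = (-17084 - 1339) + 0 = -18423 + 0 = -18423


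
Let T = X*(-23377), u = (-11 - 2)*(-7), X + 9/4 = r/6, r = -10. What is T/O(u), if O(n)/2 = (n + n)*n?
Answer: 1098719/397488 ≈ 2.7642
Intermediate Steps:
X = -47/12 (X = -9/4 - 10/6 = -9/4 - 10*1/6 = -9/4 - 5/3 = -47/12 ≈ -3.9167)
u = 91 (u = -13*(-7) = 91)
O(n) = 4*n**2 (O(n) = 2*((n + n)*n) = 2*((2*n)*n) = 2*(2*n**2) = 4*n**2)
T = 1098719/12 (T = -47/12*(-23377) = 1098719/12 ≈ 91560.)
T/O(u) = 1098719/(12*((4*91**2))) = 1098719/(12*((4*8281))) = (1098719/12)/33124 = (1098719/12)*(1/33124) = 1098719/397488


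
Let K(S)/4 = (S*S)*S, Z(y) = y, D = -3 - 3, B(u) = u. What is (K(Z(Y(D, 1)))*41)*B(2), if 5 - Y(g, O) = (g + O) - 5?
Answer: 1107000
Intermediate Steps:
D = -6
Y(g, O) = 10 - O - g (Y(g, O) = 5 - ((g + O) - 5) = 5 - ((O + g) - 5) = 5 - (-5 + O + g) = 5 + (5 - O - g) = 10 - O - g)
K(S) = 4*S³ (K(S) = 4*((S*S)*S) = 4*(S²*S) = 4*S³)
(K(Z(Y(D, 1)))*41)*B(2) = ((4*(10 - 1*1 - 1*(-6))³)*41)*2 = ((4*(10 - 1 + 6)³)*41)*2 = ((4*15³)*41)*2 = ((4*3375)*41)*2 = (13500*41)*2 = 553500*2 = 1107000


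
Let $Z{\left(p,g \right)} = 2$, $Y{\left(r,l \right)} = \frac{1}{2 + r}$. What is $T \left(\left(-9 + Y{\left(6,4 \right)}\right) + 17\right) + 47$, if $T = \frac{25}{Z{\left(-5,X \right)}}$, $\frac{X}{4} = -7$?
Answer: $\frac{2377}{16} \approx 148.56$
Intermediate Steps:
$X = -28$ ($X = 4 \left(-7\right) = -28$)
$T = \frac{25}{2} \approx 12.5$
$T \left(\left(-9 + Y{\left(6,4 \right)}\right) + 17\right) + 47 = \frac{25 \left(\left(-9 + \frac{1}{2 + 6}\right) + 17\right)}{2} + 47 = \frac{25 \left(\left(-9 + \frac{1}{8}\right) + 17\right)}{2} + 47 = \frac{25 \left(- \frac{71}{8} + 17\right)}{2} + 47 = \frac{25}{2} \cdot \frac{65}{8} + 47 = \frac{1625}{16} + 47 = \frac{2377}{16}$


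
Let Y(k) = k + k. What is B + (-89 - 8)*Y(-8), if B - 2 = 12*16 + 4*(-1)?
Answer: 1742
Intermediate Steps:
Y(k) = 2*k
B = 190 (B = 2 + (12*16 + 4*(-1)) = 2 + (192 - 4) = 2 + 188 = 190)
B + (-89 - 8)*Y(-8) = 190 + (-89 - 8)*(2*(-8)) = 190 - 97*(-16) = 190 + 1552 = 1742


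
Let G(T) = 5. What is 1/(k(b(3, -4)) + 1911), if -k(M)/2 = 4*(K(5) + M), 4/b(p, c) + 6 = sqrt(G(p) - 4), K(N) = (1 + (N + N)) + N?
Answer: 5/8947 ≈ 0.00055885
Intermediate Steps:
K(N) = 1 + 3*N (K(N) = (1 + 2*N) + N = 1 + 3*N)
b(p, c) = -4/5 (b(p, c) = 4/(-6 + sqrt(5 - 4)) = 4/(-6 + sqrt(1)) = 4/(-6 + 1) = 4/(-5) = 4*(-1/5) = -4/5)
k(M) = -128 - 8*M (k(M) = -8*((1 + 3*5) + M) = -8*((1 + 15) + M) = -8*(16 + M) = -2*(64 + 4*M) = -128 - 8*M)
1/(k(b(3, -4)) + 1911) = 1/((-128 - 8*(-4/5)) + 1911) = 1/((-128 + 32/5) + 1911) = 1/(-608/5 + 1911) = 1/(8947/5) = 5/8947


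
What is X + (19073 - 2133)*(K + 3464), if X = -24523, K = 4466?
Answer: 134309677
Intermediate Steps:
X + (19073 - 2133)*(K + 3464) = -24523 + (19073 - 2133)*(4466 + 3464) = -24523 + 16940*7930 = -24523 + 134334200 = 134309677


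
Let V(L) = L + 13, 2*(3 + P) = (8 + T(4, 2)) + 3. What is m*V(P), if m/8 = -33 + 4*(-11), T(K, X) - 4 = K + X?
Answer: -12628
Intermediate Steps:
T(K, X) = 4 + K + X (T(K, X) = 4 + (K + X) = 4 + K + X)
m = -616 (m = 8*(-33 + 4*(-11)) = 8*(-33 - 44) = 8*(-77) = -616)
P = 15/2 (P = -3 + ((8 + (4 + 4 + 2)) + 3)/2 = -3 + ((8 + 10) + 3)/2 = -3 + (18 + 3)/2 = -3 + (1/2)*21 = -3 + 21/2 = 15/2 ≈ 7.5000)
V(L) = 13 + L
m*V(P) = -616*(13 + 15/2) = -616*41/2 = -12628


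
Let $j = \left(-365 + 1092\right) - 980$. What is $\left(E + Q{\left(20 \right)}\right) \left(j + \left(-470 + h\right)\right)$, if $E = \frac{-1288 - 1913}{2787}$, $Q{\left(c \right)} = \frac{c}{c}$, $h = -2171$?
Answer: $\frac{399372}{929} \approx 429.89$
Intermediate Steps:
$Q{\left(c \right)} = 1$
$E = - \frac{1067}{929}$ ($E = \left(-1288 - 1913\right) \frac{1}{2787} = \left(-3201\right) \frac{1}{2787} = - \frac{1067}{929} \approx -1.1485$)
$j = -253$ ($j = 727 - 980 = -253$)
$\left(E + Q{\left(20 \right)}\right) \left(j + \left(-470 + h\right)\right) = \left(- \frac{1067}{929} + 1\right) \left(-253 - 2641\right) = - \frac{138 \left(-253 - 2641\right)}{929} = \left(- \frac{138}{929}\right) \left(-2894\right) = \frac{399372}{929}$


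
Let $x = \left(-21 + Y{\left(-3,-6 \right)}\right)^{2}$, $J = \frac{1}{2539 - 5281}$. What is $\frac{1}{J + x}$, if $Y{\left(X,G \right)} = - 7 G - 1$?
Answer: $\frac{2742}{1096799} \approx 0.0025$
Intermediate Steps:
$Y{\left(X,G \right)} = -1 - 7 G$
$J = - \frac{1}{2742}$ ($J = \frac{1}{-2742} = - \frac{1}{2742} \approx -0.0003647$)
$x = 400$ ($x = \left(-21 - -41\right)^{2} = \left(-21 + \left(-1 + 42\right)\right)^{2} = \left(-21 + 41\right)^{2} = 20^{2} = 400$)
$\frac{1}{J + x} = \frac{1}{- \frac{1}{2742} + 400} = \frac{1}{\frac{1096799}{2742}} = \frac{2742}{1096799}$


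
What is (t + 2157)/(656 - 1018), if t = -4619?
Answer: 1231/181 ≈ 6.8011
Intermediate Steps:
(t + 2157)/(656 - 1018) = (-4619 + 2157)/(656 - 1018) = -2462/(-362) = -2462*(-1/362) = 1231/181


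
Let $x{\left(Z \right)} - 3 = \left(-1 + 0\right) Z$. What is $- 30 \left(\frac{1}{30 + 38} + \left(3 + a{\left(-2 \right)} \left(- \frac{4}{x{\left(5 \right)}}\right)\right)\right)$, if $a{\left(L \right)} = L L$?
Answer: $- \frac{11235}{34} \approx -330.44$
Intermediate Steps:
$a{\left(L \right)} = L^{2}$
$x{\left(Z \right)} = 3 - Z$ ($x{\left(Z \right)} = 3 + \left(-1 + 0\right) Z = 3 - Z$)
$- 30 \left(\frac{1}{30 + 38} + \left(3 + a{\left(-2 \right)} \left(- \frac{4}{x{\left(5 \right)}}\right)\right)\right) = - 30 \left(\frac{1}{30 + 38} + \left(3 + \left(-2\right)^{2} \left(- \frac{4}{3 - 5}\right)\right)\right) = - 30 \left(\frac{1}{68} + \left(3 + 4 \left(- \frac{4}{3 - 5}\right)\right)\right) = - 30 \left(\frac{1}{68} + \left(3 + 4 \left(- \frac{4}{-2}\right)\right)\right) = - 30 \left(\frac{1}{68} + \left(3 + 4 \left(\left(-4\right) \left(- \frac{1}{2}\right)\right)\right)\right) = - 30 \left(\frac{1}{68} + \left(3 + 4 \cdot 2\right)\right) = - 30 \left(\frac{1}{68} + \left(3 + 8\right)\right) = - 30 \left(\frac{1}{68} + 11\right) = \left(-30\right) \frac{749}{68} = - \frac{11235}{34}$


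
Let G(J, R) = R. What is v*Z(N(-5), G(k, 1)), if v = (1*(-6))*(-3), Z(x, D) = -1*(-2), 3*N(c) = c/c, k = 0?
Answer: 36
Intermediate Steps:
N(c) = ⅓ (N(c) = (c/c)/3 = (⅓)*1 = ⅓)
Z(x, D) = 2
v = 18 (v = -6*(-3) = 18)
v*Z(N(-5), G(k, 1)) = 18*2 = 36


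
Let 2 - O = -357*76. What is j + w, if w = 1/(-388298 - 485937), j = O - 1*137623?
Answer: -96593350916/874235 ≈ -1.1049e+5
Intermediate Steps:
O = 27134 (O = 2 - (-357)*76 = 2 - 1*(-27132) = 2 + 27132 = 27134)
j = -110489 (j = 27134 - 1*137623 = 27134 - 137623 = -110489)
w = -1/874235 (w = 1/(-874235) = -1/874235 ≈ -1.1439e-6)
j + w = -110489 - 1/874235 = -96593350916/874235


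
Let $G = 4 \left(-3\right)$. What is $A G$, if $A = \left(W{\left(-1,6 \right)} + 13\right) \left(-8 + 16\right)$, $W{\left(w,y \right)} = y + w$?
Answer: $-1728$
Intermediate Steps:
$W{\left(w,y \right)} = w + y$
$G = -12$
$A = 144$ ($A = \left(\left(-1 + 6\right) + 13\right) \left(-8 + 16\right) = \left(5 + 13\right) 8 = 18 \cdot 8 = 144$)
$A G = 144 \left(-12\right) = -1728$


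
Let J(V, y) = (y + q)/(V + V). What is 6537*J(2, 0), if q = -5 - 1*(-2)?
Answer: -19611/4 ≈ -4902.8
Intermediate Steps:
q = -3 (q = -5 + 2 = -3)
J(V, y) = (-3 + y)/(2*V) (J(V, y) = (y - 3)/(V + V) = (-3 + y)/((2*V)) = (-3 + y)*(1/(2*V)) = (-3 + y)/(2*V))
6537*J(2, 0) = 6537*((½)*(-3 + 0)/2) = 6537*((½)*(½)*(-3)) = 6537*(-¾) = -19611/4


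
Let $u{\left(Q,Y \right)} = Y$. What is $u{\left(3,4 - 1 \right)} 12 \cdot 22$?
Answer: $792$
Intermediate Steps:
$u{\left(3,4 - 1 \right)} 12 \cdot 22 = \left(4 - 1\right) 12 \cdot 22 = 3 \cdot 12 \cdot 22 = 36 \cdot 22 = 792$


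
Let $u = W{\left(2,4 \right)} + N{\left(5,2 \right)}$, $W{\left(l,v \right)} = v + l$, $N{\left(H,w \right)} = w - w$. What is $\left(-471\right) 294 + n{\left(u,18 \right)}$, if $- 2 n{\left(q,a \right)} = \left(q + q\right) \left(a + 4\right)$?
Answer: $-138606$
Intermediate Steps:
$N{\left(H,w \right)} = 0$
$W{\left(l,v \right)} = l + v$
$u = 6$ ($u = \left(2 + 4\right) + 0 = 6 + 0 = 6$)
$n{\left(q,a \right)} = - q \left(4 + a\right)$ ($n{\left(q,a \right)} = - \frac{\left(q + q\right) \left(a + 4\right)}{2} = - \frac{2 q \left(4 + a\right)}{2} = - q \left(4 + a\right)$)
$\left(-471\right) 294 + n{\left(u,18 \right)} = \left(-471\right) 294 - 6 \left(4 + 18\right) = -138474 - 6 \cdot 22 = -138474 - 132 = -138606$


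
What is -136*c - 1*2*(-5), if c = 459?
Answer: -62414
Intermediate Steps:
-136*c - 1*2*(-5) = -136*459 - 1*2*(-5) = -62424 - 2*(-5) = -62424 + 10 = -62414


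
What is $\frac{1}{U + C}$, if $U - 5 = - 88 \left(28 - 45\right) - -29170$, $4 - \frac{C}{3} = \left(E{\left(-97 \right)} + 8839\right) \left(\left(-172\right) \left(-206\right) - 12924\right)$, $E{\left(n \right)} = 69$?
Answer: $- \frac{1}{601473109} \approx -1.6626 \cdot 10^{-9}$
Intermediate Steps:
$C = -601503780$ ($C = 12 - 3 \left(69 + 8839\right) \left(\left(-172\right) \left(-206\right) - 12924\right) = 12 - 3 \cdot 8908 \left(35432 - 12924\right) = 12 - 3 \cdot 8908 \cdot 22508 = 12 - 601503792 = -601503780$)
$U = 30671$ ($U = 5 - \left(-29170 + 88 \left(28 - 45\right)\right) = 5 + \left(\left(-88\right) \left(-17\right) + 29170\right) = 5 + \left(1496 + 29170\right) = 5 + 30666 = 30671$)
$\frac{1}{U + C} = \frac{1}{30671 - 601503780} = \frac{1}{-601473109} = - \frac{1}{601473109}$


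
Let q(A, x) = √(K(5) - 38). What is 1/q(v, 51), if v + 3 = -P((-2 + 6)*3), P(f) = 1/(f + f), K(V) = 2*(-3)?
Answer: -I*√11/22 ≈ -0.15076*I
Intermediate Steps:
K(V) = -6
P(f) = 1/(2*f)
v = -73/24 (v = -3 - 1/(2*((-2 + 6)*3)) = -3 - 1/(2*(4*3)) = -3 - 1/(2*12) = -3 - 1*1/24 = -3 - 1/24 = -73/24 ≈ -3.0417)
q(A, x) = 2*I*√11 (q(A, x) = √(-6 - 38) = √(-44) = 2*I*√11)
1/q(v, 51) = 1/(2*I*√11) = -I*√11/22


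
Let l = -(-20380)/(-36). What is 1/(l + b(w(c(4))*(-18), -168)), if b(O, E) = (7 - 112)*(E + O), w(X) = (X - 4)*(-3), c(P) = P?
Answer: 9/153665 ≈ 5.8569e-5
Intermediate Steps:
w(X) = 12 - 3*X (w(X) = (-4 + X)*(-3) = 12 - 3*X)
l = -5095/9 (l = -(-20380)*(-1)/36 = -1019*5/9 = -5095/9 ≈ -566.11)
b(O, E) = -105*E - 105*O (b(O, E) = -105*(E + O) = -105*E - 105*O)
1/(l + b(w(c(4))*(-18), -168)) = 1/(-5095/9 + (-105*(-168) - 105*(12 - 3*4)*(-18))) = 1/(-5095/9 + (17640 - 105*(12 - 12)*(-18))) = 1/(-5095/9 + (17640 - 0*(-18))) = 1/(-5095/9 + (17640 - 105*0)) = 1/(-5095/9 + (17640 + 0)) = 1/(-5095/9 + 17640) = 1/(153665/9) = 9/153665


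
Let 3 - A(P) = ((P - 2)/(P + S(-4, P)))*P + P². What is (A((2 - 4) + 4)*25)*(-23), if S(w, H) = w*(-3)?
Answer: 575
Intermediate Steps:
S(w, H) = -3*w
A(P) = 3 - P² - P*(-2 + P)/(12 + P) (A(P) = 3 - (((P - 2)/(P - 3*(-4)))*P + P²) = 3 - (((-2 + P)/(P + 12))*P + P²) = 3 - (((-2 + P)/(12 + P))*P + P²) = 3 - (P*(-2 + P)/(12 + P) + P²) = 3 - (P² + P*(-2 + P)/(12 + P)) = 3 + (-P² - P*(-2 + P)/(12 + P)) = 3 - P² - P*(-2 + P)/(12 + P))
(A((2 - 4) + 4)*25)*(-23) = (((36 - ((2 - 4) + 4)³ - 13*((2 - 4) + 4)² + 5*((2 - 4) + 4))/(12 + ((2 - 4) + 4)))*25)*(-23) = (((36 - (-2 + 4)³ - 13*(-2 + 4)² + 5*(-2 + 4))/(12 + (-2 + 4)))*25)*(-23) = (((36 - 1*2³ - 13*2² + 5*2)/(12 + 2))*25)*(-23) = (((36 - 1*8 - 13*4 + 10)/14)*25)*(-23) = (((36 - 8 - 52 + 10)/14)*25)*(-23) = (((1/14)*(-14))*25)*(-23) = -1*25*(-23) = -25*(-23) = 575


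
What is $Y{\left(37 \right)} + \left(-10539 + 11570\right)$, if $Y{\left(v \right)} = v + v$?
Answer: $1105$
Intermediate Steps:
$Y{\left(v \right)} = 2 v$
$Y{\left(37 \right)} + \left(-10539 + 11570\right) = 2 \cdot 37 + \left(-10539 + 11570\right) = 74 + 1031 = 1105$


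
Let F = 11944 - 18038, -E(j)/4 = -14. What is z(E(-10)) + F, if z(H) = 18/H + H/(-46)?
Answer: -3925113/644 ≈ -6094.9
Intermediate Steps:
E(j) = 56 (E(j) = -4*(-14) = 56)
z(H) = 18/H - H/46 (z(H) = 18/H + H*(-1/46) = 18/H - H/46)
F = -6094
z(E(-10)) + F = (18/56 - 1/46*56) - 6094 = (18*(1/56) - 28/23) - 6094 = (9/28 - 28/23) - 6094 = -577/644 - 6094 = -3925113/644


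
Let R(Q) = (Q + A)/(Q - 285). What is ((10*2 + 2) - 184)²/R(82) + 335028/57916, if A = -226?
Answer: 2143038801/57916 ≈ 37003.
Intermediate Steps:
R(Q) = (-226 + Q)/(-285 + Q) (R(Q) = (Q - 226)/(Q - 285) = (-226 + Q)/(-285 + Q))
((10*2 + 2) - 184)²/R(82) + 335028/57916 = ((10*2 + 2) - 184)²/(((-226 + 82)/(-285 + 82))) + 335028/57916 = ((20 + 2) - 184)²/((-144/(-203))) + 335028*(1/57916) = (22 - 184)²/((-1/203*(-144))) + 83757/14479 = (-162)²/(144/203) + 83757/14479 = 26244*(203/144) + 83757/14479 = 147987/4 + 83757/14479 = 2143038801/57916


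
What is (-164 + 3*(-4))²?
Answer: 30976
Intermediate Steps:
(-164 + 3*(-4))² = (-164 - 12)² = (-176)² = 30976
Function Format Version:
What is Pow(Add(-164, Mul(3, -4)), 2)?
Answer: 30976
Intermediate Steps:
Pow(Add(-164, Mul(3, -4)), 2) = Pow(Add(-164, -12), 2) = Pow(-176, 2) = 30976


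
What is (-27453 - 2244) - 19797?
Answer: -49494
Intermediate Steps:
(-27453 - 2244) - 19797 = -29697 - 19797 = -49494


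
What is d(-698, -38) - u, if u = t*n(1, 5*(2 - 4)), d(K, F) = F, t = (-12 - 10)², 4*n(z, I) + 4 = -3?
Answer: 809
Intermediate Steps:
n(z, I) = -7/4 (n(z, I) = -1 + (¼)*(-3) = -1 - ¾ = -7/4)
t = 484 (t = (-22)² = 484)
u = -847 (u = 484*(-7/4) = -847)
d(-698, -38) - u = -38 - 1*(-847) = -38 + 847 = 809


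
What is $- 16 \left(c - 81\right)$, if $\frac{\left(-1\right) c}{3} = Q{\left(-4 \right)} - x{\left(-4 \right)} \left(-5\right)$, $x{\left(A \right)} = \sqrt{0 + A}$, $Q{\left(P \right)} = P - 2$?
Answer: $1008 + 480 i \approx 1008.0 + 480.0 i$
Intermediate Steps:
$Q{\left(P \right)} = -2 + P$
$x{\left(A \right)} = \sqrt{A}$
$c = 18 - 30 i$ ($c = - 3 \left(\left(-2 - 4\right) - \sqrt{-4} \left(-5\right)\right) = - 3 \left(-6 - 2 i \left(-5\right)\right) = - 3 \left(-6 - - 10 i\right) = - 3 \left(-6 + 10 i\right) = 18 - 30 i \approx 18.0 - 30.0 i$)
$- 16 \left(c - 81\right) = - 16 \left(\left(18 - 30 i\right) - 81\right) = - 16 \left(-63 - 30 i\right) = 1008 + 480 i$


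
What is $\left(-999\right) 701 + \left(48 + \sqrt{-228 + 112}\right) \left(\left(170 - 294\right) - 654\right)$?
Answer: $-737643 - 1556 i \sqrt{29} \approx -7.3764 \cdot 10^{5} - 8379.3 i$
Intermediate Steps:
$\left(-999\right) 701 + \left(48 + \sqrt{-228 + 112}\right) \left(\left(170 - 294\right) - 654\right) = -700299 + \left(48 + \sqrt{-116}\right) \left(-124 - 654\right) = -700299 + \left(48 + 2 i \sqrt{29}\right) \left(-778\right) = -700299 - \left(37344 + 1556 i \sqrt{29}\right) = -737643 - 1556 i \sqrt{29}$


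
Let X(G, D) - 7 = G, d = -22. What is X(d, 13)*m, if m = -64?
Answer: 960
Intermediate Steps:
X(G, D) = 7 + G
X(d, 13)*m = (7 - 22)*(-64) = -15*(-64) = 960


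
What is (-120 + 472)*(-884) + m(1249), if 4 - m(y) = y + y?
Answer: -313662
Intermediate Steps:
m(y) = 4 - 2*y (m(y) = 4 - (y + y) = 4 - 2*y)
(-120 + 472)*(-884) + m(1249) = (-120 + 472)*(-884) + (4 - 2*1249) = 352*(-884) + (4 - 2498) = -311168 - 2494 = -313662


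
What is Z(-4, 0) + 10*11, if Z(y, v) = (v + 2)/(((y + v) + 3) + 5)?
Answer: 221/2 ≈ 110.50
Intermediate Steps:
Z(y, v) = (2 + v)/(8 + v + y) (Z(y, v) = (2 + v)/(((v + y) + 3) + 5) = (2 + v)/((3 + v + y) + 5) = (2 + v)/(8 + v + y))
Z(-4, 0) + 10*11 = (2 + 0)/(8 + 0 - 4) + 10*11 = 2/4 + 110 = (¼)*2 + 110 = ½ + 110 = 221/2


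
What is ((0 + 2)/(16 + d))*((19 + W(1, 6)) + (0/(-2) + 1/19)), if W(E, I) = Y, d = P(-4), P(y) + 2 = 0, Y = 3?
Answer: 419/133 ≈ 3.1504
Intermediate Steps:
P(y) = -2 (P(y) = -2 + 0 = -2)
d = -2
W(E, I) = 3
((0 + 2)/(16 + d))*((19 + W(1, 6)) + (0/(-2) + 1/19)) = ((0 + 2)/(16 - 2))*((19 + 3) + (0/(-2) + 1/19)) = (2/14)*(22 + (0*(-1/2) + 1*(1/19))) = (2*(1/14))*(22 + (0 + 1/19)) = (22 + 1/19)/7 = (1/7)*(419/19) = 419/133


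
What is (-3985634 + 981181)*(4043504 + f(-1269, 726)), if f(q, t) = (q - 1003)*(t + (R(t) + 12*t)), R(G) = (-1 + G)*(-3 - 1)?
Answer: 32480636634896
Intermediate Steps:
R(G) = 4 - 4*G (R(G) = (-1 + G)*(-4) = 4 - 4*G)
f(q, t) = (-1003 + q)*(4 + 9*t) (f(q, t) = (q - 1003)*(t + ((4 - 4*t) + 12*t)) = (-1003 + q)*(t + (4 + 8*t)) = (-1003 + q)*(4 + 9*t))
(-3985634 + 981181)*(4043504 + f(-1269, 726)) = (-3985634 + 981181)*(4043504 + (-4012 - 9027*726 + 4*(-1269) + 9*(-1269)*726)) = -3004453*(4043504 + (-4012 - 6553602 - 5076 - 8291646)) = -3004453*(4043504 - 14854336) = -3004453*(-10810832) = 32480636634896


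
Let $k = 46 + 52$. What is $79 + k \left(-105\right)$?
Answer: $-10211$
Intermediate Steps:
$k = 98$
$79 + k \left(-105\right) = 79 + 98 \left(-105\right) = 79 - 10290 = -10211$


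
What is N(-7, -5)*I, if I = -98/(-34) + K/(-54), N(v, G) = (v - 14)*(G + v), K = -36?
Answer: 15204/17 ≈ 894.35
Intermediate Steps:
N(v, G) = (-14 + v)*(G + v)
I = 181/51 (I = -98/(-34) - 36/(-54) = -98*(-1/34) - 36*(-1/54) = 49/17 + ⅔ = 181/51 ≈ 3.5490)
N(-7, -5)*I = ((-7)² - 14*(-5) - 14*(-7) - 5*(-7))*(181/51) = (49 + 70 + 98 + 35)*(181/51) = 252*(181/51) = 15204/17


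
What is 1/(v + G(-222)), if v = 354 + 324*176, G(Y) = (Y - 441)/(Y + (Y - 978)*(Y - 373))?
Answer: 18302/1050132139 ≈ 1.7428e-5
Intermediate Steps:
G(Y) = (-441 + Y)/(Y + (-978 + Y)*(-373 + Y))
v = 57378 (v = 354 + 57024 = 57378)
1/(v + G(-222)) = 1/(57378 + (-441 - 222)/(364794 + (-222)² - 1350*(-222))) = 1/(57378 - 663/(364794 + 49284 + 299700)) = 1/(57378 - 663/713778) = 1/(57378 + (1/713778)*(-663)) = 1/(57378 - 17/18302) = 1/(1050132139/18302) = 18302/1050132139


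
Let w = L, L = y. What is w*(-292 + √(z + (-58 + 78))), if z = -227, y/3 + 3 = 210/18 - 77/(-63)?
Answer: -25988/3 + 89*I*√23 ≈ -8662.7 + 426.83*I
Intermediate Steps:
y = 89/3 (y = -9 + 3*(210/18 - 77/(-63)) = -9 + 3*(210*(1/18) - 77*(-1/63)) = -9 + 3*(35/3 + 11/9) = -9 + 3*(116/9) = -9 + 116/3 = 89/3 ≈ 29.667)
L = 89/3 ≈ 29.667
w = 89/3 ≈ 29.667
w*(-292 + √(z + (-58 + 78))) = 89*(-292 + √(-227 + (-58 + 78)))/3 = 89*(-292 + √(-227 + 20))/3 = 89*(-292 + √(-207))/3 = 89*(-292 + 3*I*√23)/3 = -25988/3 + 89*I*√23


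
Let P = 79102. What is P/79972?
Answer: 39551/39986 ≈ 0.98912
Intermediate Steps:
P/79972 = 79102/79972 = 79102*(1/79972) = 39551/39986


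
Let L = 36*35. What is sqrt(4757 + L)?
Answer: sqrt(6017) ≈ 77.569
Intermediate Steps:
L = 1260
sqrt(4757 + L) = sqrt(4757 + 1260) = sqrt(6017)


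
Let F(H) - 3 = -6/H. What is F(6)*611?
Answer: 1222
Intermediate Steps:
F(H) = 3 - 6/H
F(6)*611 = (3 - 6/6)*611 = (3 - 6*⅙)*611 = (3 - 1)*611 = 2*611 = 1222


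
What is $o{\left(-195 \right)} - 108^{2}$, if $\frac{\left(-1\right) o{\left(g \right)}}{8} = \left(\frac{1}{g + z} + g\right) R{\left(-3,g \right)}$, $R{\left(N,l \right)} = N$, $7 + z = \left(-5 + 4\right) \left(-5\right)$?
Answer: $- \frac{3219792}{197} \approx -16344.0$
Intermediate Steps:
$z = -2$ ($z = -7 + \left(-5 + 4\right) \left(-5\right) = -7 - -5 = -7 + 5 = -2$)
$o{\left(g \right)} = 24 g + \frac{24}{-2 + g}$ ($o{\left(g \right)} = - 8 \left(\frac{1}{g - 2} + g\right) \left(-3\right) = - 8 \left(\frac{1}{-2 + g} + g\right) \left(-3\right) = - 8 \left(g + \frac{1}{-2 + g}\right) \left(-3\right) = - 8 \left(- 3 g - \frac{3}{-2 + g}\right) = 24 g + \frac{24}{-2 + g}$)
$o{\left(-195 \right)} - 108^{2} = \frac{24 \left(1 + \left(-195\right)^{2} - -390\right)}{-2 - 195} - 108^{2} = \frac{24 \left(1 + 38025 + 390\right)}{-197} - 11664 = 24 \left(- \frac{1}{197}\right) 38416 - 11664 = - \frac{921984}{197} - 11664 = - \frac{3219792}{197}$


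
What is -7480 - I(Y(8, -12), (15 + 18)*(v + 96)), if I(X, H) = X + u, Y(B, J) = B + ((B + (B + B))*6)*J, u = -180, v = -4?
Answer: -5580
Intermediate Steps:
Y(B, J) = B + 18*B*J (Y(B, J) = B + ((B + 2*B)*6)*J = B + ((3*B)*6)*J = B + (18*B)*J = B + 18*B*J)
I(X, H) = -180 + X (I(X, H) = X - 180 = -180 + X)
-7480 - I(Y(8, -12), (15 + 18)*(v + 96)) = -7480 - (-180 + 8*(1 + 18*(-12))) = -7480 - (-180 + 8*(1 - 216)) = -7480 - (-180 + 8*(-215)) = -7480 - (-180 - 1720) = -7480 - 1*(-1900) = -7480 + 1900 = -5580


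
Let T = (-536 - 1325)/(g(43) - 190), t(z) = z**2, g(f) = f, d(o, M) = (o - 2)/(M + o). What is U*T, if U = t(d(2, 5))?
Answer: 0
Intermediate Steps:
d(o, M) = (-2 + o)/(M + o)
T = 1861/147 (T = (-536 - 1325)/(43 - 190) = -1861/(-147) = -1861*(-1/147) = 1861/147 ≈ 12.660)
U = 0 (U = ((-2 + 2)/(5 + 2))**2 = (0/7)**2 = ((1/7)*0)**2 = 0**2 = 0)
U*T = 0*(1861/147) = 0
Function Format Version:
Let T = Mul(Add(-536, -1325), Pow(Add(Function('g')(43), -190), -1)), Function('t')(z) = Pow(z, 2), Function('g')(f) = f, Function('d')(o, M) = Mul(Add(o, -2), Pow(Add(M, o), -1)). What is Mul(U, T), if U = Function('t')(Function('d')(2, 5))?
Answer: 0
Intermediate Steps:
Function('d')(o, M) = Mul(Pow(Add(M, o), -1), Add(-2, o)) (Function('d')(o, M) = Mul(Add(-2, o), Pow(Add(M, o), -1)) = Mul(Pow(Add(M, o), -1), Add(-2, o)))
T = Rational(1861, 147) (T = Mul(Add(-536, -1325), Pow(Add(43, -190), -1)) = Mul(-1861, Pow(-147, -1)) = Mul(-1861, Rational(-1, 147)) = Rational(1861, 147) ≈ 12.660)
U = 0 (U = Pow(Mul(Pow(Add(5, 2), -1), Add(-2, 2)), 2) = Pow(Mul(Pow(7, -1), 0), 2) = Pow(Mul(Rational(1, 7), 0), 2) = Pow(0, 2) = 0)
Mul(U, T) = Mul(0, Rational(1861, 147)) = 0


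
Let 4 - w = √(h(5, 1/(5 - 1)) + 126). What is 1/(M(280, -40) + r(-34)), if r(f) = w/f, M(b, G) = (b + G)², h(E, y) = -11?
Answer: 66585464/3835314892701 - 34*√115/3835314892701 ≈ 1.7361e-5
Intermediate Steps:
M(b, G) = (G + b)²
w = 4 - √115 (w = 4 - √(-11 + 126) = 4 - √115 ≈ -6.7238)
r(f) = (4 - √115)/f
1/(M(280, -40) + r(-34)) = 1/((-40 + 280)² + (4 - √115)/(-34)) = 1/(240² - (4 - √115)/34) = 1/(57600 + (-2/17 + √115/34)) = 1/(979198/17 + √115/34)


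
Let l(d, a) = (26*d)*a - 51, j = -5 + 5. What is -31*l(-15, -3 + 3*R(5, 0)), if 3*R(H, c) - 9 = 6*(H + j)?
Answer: 436821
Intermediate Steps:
j = 0
R(H, c) = 3 + 2*H (R(H, c) = 3 + (6*(H + 0))/3 = 3 + (6*H)/3 = 3 + 2*H)
l(d, a) = -51 + 26*a*d (l(d, a) = 26*a*d - 51 = -51 + 26*a*d)
-31*l(-15, -3 + 3*R(5, 0)) = -31*(-51 + 26*(-3 + 3*(3 + 2*5))*(-15)) = -31*(-51 + 26*(-3 + 3*(3 + 10))*(-15)) = -31*(-51 + 26*(-3 + 3*13)*(-15)) = -31*(-51 + 26*(-3 + 39)*(-15)) = -31*(-51 + 26*36*(-15)) = -31*(-51 - 14040) = -31*(-14091) = 436821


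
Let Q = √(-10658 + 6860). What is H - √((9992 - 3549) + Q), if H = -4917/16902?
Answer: -1639/5634 - √(6443 + 3*I*√422) ≈ -80.56 - 0.38388*I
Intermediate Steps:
Q = 3*I*√422 (Q = √(-3798) = 3*I*√422 ≈ 61.628*I)
H = -1639/5634 (H = -4917*1/16902 = -1639/5634 ≈ -0.29091)
H - √((9992 - 3549) + Q) = -1639/5634 - √((9992 - 3549) + 3*I*√422) = -1639/5634 - √(6443 + 3*I*√422)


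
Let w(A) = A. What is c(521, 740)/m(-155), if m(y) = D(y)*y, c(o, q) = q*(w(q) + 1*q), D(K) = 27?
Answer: -219040/837 ≈ -261.70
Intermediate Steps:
c(o, q) = 2*q² (c(o, q) = q*(q + 1*q) = q*(q + q) = q*(2*q) = 2*q²)
m(y) = 27*y
c(521, 740)/m(-155) = (2*740²)/((27*(-155))) = (2*547600)/(-4185) = 1095200*(-1/4185) = -219040/837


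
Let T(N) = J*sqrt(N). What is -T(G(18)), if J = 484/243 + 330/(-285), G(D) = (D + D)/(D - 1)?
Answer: -7700*sqrt(17)/26163 ≈ -1.2135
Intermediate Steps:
G(D) = 2*D/(-1 + D) (G(D) = (2*D)/(-1 + D) = 2*D/(-1 + D))
J = 3850/4617 (J = 484*(1/243) + 330*(-1/285) = 484/243 - 22/19 = 3850/4617 ≈ 0.83387)
T(N) = 3850*sqrt(N)/4617
-T(G(18)) = -3850*sqrt(2*18/(-1 + 18))/4617 = -3850*sqrt(2*18/17)/4617 = -3850*sqrt(2*18*(1/17))/4617 = -3850*sqrt(36/17)/4617 = -3850*6*sqrt(17)/17/4617 = -7700*sqrt(17)/26163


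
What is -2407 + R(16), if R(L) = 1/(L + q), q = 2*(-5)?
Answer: -14441/6 ≈ -2406.8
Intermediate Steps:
q = -10
R(L) = 1/(-10 + L) (R(L) = 1/(L - 10) = 1/(-10 + L))
-2407 + R(16) = -2407 + 1/(-10 + 16) = -2407 + 1/6 = -2407 + ⅙ = -14441/6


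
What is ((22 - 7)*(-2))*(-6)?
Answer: 180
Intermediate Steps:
((22 - 7)*(-2))*(-6) = (15*(-2))*(-6) = -30*(-6) = 180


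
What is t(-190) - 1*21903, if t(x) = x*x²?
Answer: -6880903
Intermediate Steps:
t(x) = x³
t(-190) - 1*21903 = (-190)³ - 1*21903 = -6859000 - 21903 = -6880903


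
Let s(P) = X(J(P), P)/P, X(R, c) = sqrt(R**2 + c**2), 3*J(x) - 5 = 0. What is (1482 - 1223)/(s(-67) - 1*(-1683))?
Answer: 147988863/961641577 + 7437*sqrt(40426)/16347906809 ≈ 0.15398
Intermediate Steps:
J(x) = 5/3 (J(x) = 5/3 + (1/3)*0 = 5/3 + 0 = 5/3)
s(P) = sqrt(25/9 + P**2)/P (s(P) = sqrt((5/3)**2 + P**2)/P = sqrt(25/9 + P**2)/P)
(1482 - 1223)/(s(-67) - 1*(-1683)) = (1482 - 1223)/((1/3)*sqrt(25 + 9*(-67)**2)/(-67) - 1*(-1683)) = 259/((1/3)*(-1/67)*sqrt(25 + 9*4489) + 1683) = 259/((1/3)*(-1/67)*sqrt(25 + 40401) + 1683) = 259/((1/3)*(-1/67)*sqrt(40426) + 1683) = 259/(-sqrt(40426)/201 + 1683) = 259/(1683 - sqrt(40426)/201)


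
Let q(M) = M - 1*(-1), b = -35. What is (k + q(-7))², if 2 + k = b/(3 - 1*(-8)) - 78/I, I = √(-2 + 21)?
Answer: 1023615/2299 + 19188*√19/209 ≈ 845.43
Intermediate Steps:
I = √19 ≈ 4.3589
q(M) = 1 + M (q(M) = M + 1 = 1 + M)
k = -57/11 - 78*√19/19 (k = -2 + (-35/(3 - 1*(-8)) - 78*√19/19) = -2 + (-35/(3 + 8) - 78*√19/19) = -2 + (-35/11 - 78*√19/19) = -57/11 - 78*√19/19 ≈ -23.076)
(k + q(-7))² = ((-57/11 - 78*√19/19) + (1 - 7))² = ((-57/11 - 78*√19/19) - 6)² = (-123/11 - 78*√19/19)²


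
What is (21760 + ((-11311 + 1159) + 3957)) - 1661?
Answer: 13904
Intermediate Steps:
(21760 + ((-11311 + 1159) + 3957)) - 1661 = (21760 + (-10152 + 3957)) - 1661 = (21760 - 6195) - 1661 = 15565 - 1661 = 13904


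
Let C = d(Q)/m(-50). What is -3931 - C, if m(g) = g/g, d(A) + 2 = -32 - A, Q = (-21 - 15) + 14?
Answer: -3919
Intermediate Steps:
Q = -22 (Q = -36 + 14 = -22)
d(A) = -34 - A (d(A) = -2 + (-32 - A) = -34 - A)
m(g) = 1
C = -12 (C = (-34 - 1*(-22))/1 = (-34 + 22)*1 = -12*1 = -12)
-3931 - C = -3931 - 1*(-12) = -3931 + 12 = -3919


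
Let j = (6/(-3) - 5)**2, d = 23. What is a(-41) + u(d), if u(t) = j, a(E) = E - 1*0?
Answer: 8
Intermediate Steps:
a(E) = E (a(E) = E + 0 = E)
j = 49 (j = (6*(-1/3) - 5)**2 = (-2 - 5)**2 = (-7)**2 = 49)
u(t) = 49
a(-41) + u(d) = -41 + 49 = 8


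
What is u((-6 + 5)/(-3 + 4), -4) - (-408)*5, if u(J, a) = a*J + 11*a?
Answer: 2000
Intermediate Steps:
u(J, a) = 11*a + J*a (u(J, a) = J*a + 11*a = 11*a + J*a)
u((-6 + 5)/(-3 + 4), -4) - (-408)*5 = -4*(11 + (-6 + 5)/(-3 + 4)) - (-408)*5 = -4*(11 - 1/1) - 34*(-60) = -4*(11 - 1*1) + 2040 = -4*(11 - 1) + 2040 = -4*10 + 2040 = -40 + 2040 = 2000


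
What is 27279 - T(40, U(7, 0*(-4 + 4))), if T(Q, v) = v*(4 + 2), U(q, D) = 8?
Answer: 27231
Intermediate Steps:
T(Q, v) = 6*v (T(Q, v) = v*6 = 6*v)
27279 - T(40, U(7, 0*(-4 + 4))) = 27279 - 6*8 = 27279 - 1*48 = 27279 - 48 = 27231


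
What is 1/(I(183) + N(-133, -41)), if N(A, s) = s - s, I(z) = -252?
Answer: -1/252 ≈ -0.0039683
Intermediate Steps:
N(A, s) = 0
1/(I(183) + N(-133, -41)) = 1/(-252 + 0) = 1/(-252) = -1/252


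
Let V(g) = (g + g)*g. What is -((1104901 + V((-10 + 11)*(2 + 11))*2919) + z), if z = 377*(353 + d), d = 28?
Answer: -2235160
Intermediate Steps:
V(g) = 2*g² (V(g) = (2*g)*g = 2*g²)
z = 143637 (z = 377*(353 + 28) = 377*381 = 143637)
-((1104901 + V((-10 + 11)*(2 + 11))*2919) + z) = -((1104901 + (2*((-10 + 11)*(2 + 11))²)*2919) + 143637) = -((1104901 + (2*(1*13)²)*2919) + 143637) = -((1104901 + (2*13²)*2919) + 143637) = -((1104901 + (2*169)*2919) + 143637) = -((1104901 + 338*2919) + 143637) = -((1104901 + 986622) + 143637) = -(2091523 + 143637) = -1*2235160 = -2235160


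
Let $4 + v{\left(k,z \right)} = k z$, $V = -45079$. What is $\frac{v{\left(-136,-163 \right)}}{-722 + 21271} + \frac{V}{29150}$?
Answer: $- \frac{280247771}{599003350} \approx -0.46786$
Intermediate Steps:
$v{\left(k,z \right)} = -4 + k z$
$\frac{v{\left(-136,-163 \right)}}{-722 + 21271} + \frac{V}{29150} = \frac{-4 - -22168}{-722 + 21271} - \frac{45079}{29150} = \frac{-4 + 22168}{20549} - \frac{45079}{29150} = 22164 \cdot \frac{1}{20549} - \frac{45079}{29150} = \frac{22164}{20549} - \frac{45079}{29150} = - \frac{280247771}{599003350}$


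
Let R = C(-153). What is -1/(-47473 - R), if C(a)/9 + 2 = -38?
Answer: 1/47113 ≈ 2.1226e-5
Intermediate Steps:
C(a) = -360 (C(a) = -18 + 9*(-38) = -18 - 342 = -360)
R = -360
-1/(-47473 - R) = -1/(-47473 - 1*(-360)) = -1/(-47473 + 360) = -1/(-47113) = -1*(-1/47113) = 1/47113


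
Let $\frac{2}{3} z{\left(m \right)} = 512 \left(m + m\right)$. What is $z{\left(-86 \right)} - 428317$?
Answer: $-560413$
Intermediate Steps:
$z{\left(m \right)} = 1536 m$ ($z{\left(m \right)} = \frac{3 \cdot 512 \left(m + m\right)}{2} = \frac{3 \cdot 512 \cdot 2 m}{2} = \frac{3 \cdot 1024 m}{2} = 1536 m$)
$z{\left(-86 \right)} - 428317 = 1536 \left(-86\right) - 428317 = -132096 - 428317 = -560413$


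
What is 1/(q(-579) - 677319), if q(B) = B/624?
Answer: -208/140882545 ≈ -1.4764e-6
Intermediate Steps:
q(B) = B/624 (q(B) = B*(1/624) = B/624)
1/(q(-579) - 677319) = 1/((1/624)*(-579) - 677319) = 1/(-193/208 - 677319) = 1/(-140882545/208) = -208/140882545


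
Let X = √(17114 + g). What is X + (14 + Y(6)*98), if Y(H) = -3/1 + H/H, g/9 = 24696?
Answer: -182 + √239378 ≈ 307.26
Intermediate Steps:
g = 222264 (g = 9*24696 = 222264)
Y(H) = -2 (Y(H) = -3*1 + 1 = -3 + 1 = -2)
X = √239378 (X = √(17114 + 222264) = √239378 ≈ 489.26)
X + (14 + Y(6)*98) = √239378 + (14 - 2*98) = √239378 + (14 - 196) = √239378 - 182 = -182 + √239378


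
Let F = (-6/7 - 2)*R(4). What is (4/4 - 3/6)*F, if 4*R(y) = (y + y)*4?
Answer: -80/7 ≈ -11.429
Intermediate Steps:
R(y) = 2*y (R(y) = ((y + y)*4)/4 = ((2*y)*4)/4 = (8*y)/4 = 2*y)
F = -160/7 (F = (-6/7 - 2)*(2*4) = (-6*1/7 - 2)*8 = (-6/7 - 2)*8 = -20/7*8 = -160/7 ≈ -22.857)
(4/4 - 3/6)*F = (4/4 - 3/6)*(-160/7) = (4*(1/4) - 3*1/6)*(-160/7) = (1 - 1/2)*(-160/7) = (1/2)*(-160/7) = -80/7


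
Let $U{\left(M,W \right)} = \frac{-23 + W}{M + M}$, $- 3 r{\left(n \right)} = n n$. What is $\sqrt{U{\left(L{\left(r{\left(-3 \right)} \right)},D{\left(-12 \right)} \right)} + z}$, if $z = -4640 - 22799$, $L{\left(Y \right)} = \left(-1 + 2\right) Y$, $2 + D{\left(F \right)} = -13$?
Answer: $\frac{i \sqrt{246894}}{3} \approx 165.63 i$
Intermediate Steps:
$D{\left(F \right)} = -15$ ($D{\left(F \right)} = -2 - 13 = -15$)
$r{\left(n \right)} = - \frac{n^{2}}{3}$ ($r{\left(n \right)} = - \frac{n n}{3} = - \frac{n^{2}}{3}$)
$L{\left(Y \right)} = Y$ ($L{\left(Y \right)} = 1 Y = Y$)
$z = -27439$
$U{\left(M,W \right)} = \frac{-23 + W}{2 M}$
$\sqrt{U{\left(L{\left(r{\left(-3 \right)} \right)},D{\left(-12 \right)} \right)} + z} = \sqrt{\frac{-23 - 15}{2 \left(- \frac{\left(-3\right)^{2}}{3}\right)} - 27439} = \sqrt{\frac{1}{2} \frac{1}{\left(- \frac{1}{3}\right) 9} \left(-38\right) - 27439} = \sqrt{\frac{1}{2} \frac{1}{-3} \left(-38\right) - 27439} = \sqrt{\frac{1}{2} \left(- \frac{1}{3}\right) \left(-38\right) - 27439} = \sqrt{\frac{19}{3} - 27439} = \sqrt{- \frac{82298}{3}} = \frac{i \sqrt{246894}}{3}$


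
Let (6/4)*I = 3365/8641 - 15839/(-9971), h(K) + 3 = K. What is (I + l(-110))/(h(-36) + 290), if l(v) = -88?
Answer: -7468416692/21626012161 ≈ -0.34534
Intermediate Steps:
h(K) = -3 + K
I = 113611476/86159411 (I = 2*(3365/8641 - 15839/(-9971))/3 = 2*(3365*(1/8641) - 15839*(-1/9971))/3 = 2*(3365/8641 + 15839/9971)/3 = (2/3)*(170417214/86159411) = 113611476/86159411 ≈ 1.3186)
(I + l(-110))/(h(-36) + 290) = (113611476/86159411 - 88)/((-3 - 36) + 290) = -7468416692/(86159411*(-39 + 290)) = -7468416692/86159411/251 = -7468416692/86159411*1/251 = -7468416692/21626012161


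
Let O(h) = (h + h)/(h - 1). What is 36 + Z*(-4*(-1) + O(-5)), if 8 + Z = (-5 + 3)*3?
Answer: -130/3 ≈ -43.333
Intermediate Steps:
O(h) = 2*h/(-1 + h) (O(h) = (2*h)/(-1 + h) = 2*h/(-1 + h))
Z = -14 (Z = -8 + (-5 + 3)*3 = -8 - 2*3 = -8 - 6 = -14)
36 + Z*(-4*(-1) + O(-5)) = 36 - 14*(-4*(-1) + 2*(-5)/(-1 - 5)) = 36 - 14*(4 + 2*(-5)/(-6)) = 36 - 14*(4 + 2*(-5)*(-⅙)) = 36 - 14*(4 + 5/3) = 36 - 14*17/3 = 36 - 238/3 = -130/3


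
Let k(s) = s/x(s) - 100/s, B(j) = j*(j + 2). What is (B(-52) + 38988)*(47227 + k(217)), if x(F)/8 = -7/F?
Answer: 837223758661/434 ≈ 1.9291e+9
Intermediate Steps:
x(F) = -56/F (x(F) = 8*(-7/F) = -56/F)
B(j) = j*(2 + j)
k(s) = -100/s - s²/56 (k(s) = s/((-56/s)) - 100/s = s*(-s/56) - 100/s = -s²/56 - 100/s = -100/s - s²/56)
(B(-52) + 38988)*(47227 + k(217)) = (-52*(2 - 52) + 38988)*(47227 + (1/56)*(-5600 - 1*217³)/217) = (-52*(-50) + 38988)*(47227 + (1/56)*(1/217)*(-5600 - 1*10218313)) = (2600 + 38988)*(47227 + (1/56)*(1/217)*(-5600 - 10218313)) = 41588*(47227 + (1/56)*(1/217)*(-10223913)) = 41588*(47227 - 1460559/1736) = 41588*(80525513/1736) = 837223758661/434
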